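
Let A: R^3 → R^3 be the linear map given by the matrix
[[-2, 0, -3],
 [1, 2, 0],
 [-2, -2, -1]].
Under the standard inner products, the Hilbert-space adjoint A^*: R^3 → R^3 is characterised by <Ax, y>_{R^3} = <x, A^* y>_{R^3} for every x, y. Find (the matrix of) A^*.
A^* = A^T =
[[-2, 1, -2],
 [0, 2, -2],
 [-3, 0, -1]]

For real matrices with standard dot products, the defining identity <Ax, y> = <x, A^* y> gives (Ax)^T y = x^T (A^*) y, i.e. x^T A^T y = x^T (A^*) y. Since this holds for all x, y, we must have A^* = A^T. Therefore
A^* =
[[-2, 1, -2],
 [0, 2, -2],
 [-3, 0, -1]].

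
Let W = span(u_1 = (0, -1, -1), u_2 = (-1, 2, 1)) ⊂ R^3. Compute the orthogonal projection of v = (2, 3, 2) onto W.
proj_W(v) = (1, 2, 3)

Set up U = [u_1 | ... | u_2] ∈ R^(3×2). The projector onto W = col(U) is P = U (U^T U)^(-1) U^T.
Compute U^T U =
  [2, -3]
  [-3, 6],
and U^T v = (-5, 6).
Solve U^T U · c = U^T v for the coefficients: c = (-4, -1). The projection is proj_W(v) = U c.
Check: (v - proj_W(v)) · u_1 = 0  (should be 0).
Check: (v - proj_W(v)) · u_2 = 0  (should be 0).
Result: proj_W(v) = (1, 2, 3).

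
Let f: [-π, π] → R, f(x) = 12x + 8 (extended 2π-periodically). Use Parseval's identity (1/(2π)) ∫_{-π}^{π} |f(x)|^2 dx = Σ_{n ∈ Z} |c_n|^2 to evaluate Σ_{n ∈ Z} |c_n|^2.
Σ |c_n|^2 = 48π^2 + 64

Expand and integrate term by term over [-π, π]:
  ∫ (12x)^2 dx = 144·(2π^3/3); ∫ 2·12·(8)·x dx = 0 (odd integrand); ∫ 8^2 dx = 64·2π.
So (1/(2π)) ∫_{-π}^{π} (12x + 8)^2 dx = 144π^2/3 + 64 = 48π^2 + 64.
Parseval ⇒ Σ |c_n|^2 = 48π^2 + 64.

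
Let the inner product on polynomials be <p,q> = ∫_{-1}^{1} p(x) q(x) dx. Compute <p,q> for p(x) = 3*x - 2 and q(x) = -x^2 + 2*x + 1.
<p,q> = 4/3

Expand the product: p(x)·q(x) = -3*x^3 + 8*x^2 - x - 2.
∫_{-1}^{1} of each monomial x^k gives [2/(k+1) if k even, 0 if k odd]. Integrating term-by-term (or equivalently evaluating the antiderivative F(x) = -3*x^4/4 + 8*x^3/3 - x^2/2 - 2*x at the endpoints):
  F(1) − F(−1) = -7/12 − (-23/12) = 4/3.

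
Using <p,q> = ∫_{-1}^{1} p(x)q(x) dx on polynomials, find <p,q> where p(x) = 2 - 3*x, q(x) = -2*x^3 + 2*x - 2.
<p,q> = -48/5

Expand the product: p(x)·q(x) = 6*x^4 - 4*x^3 - 6*x^2 + 10*x - 4.
∫_{-1}^{1} of each monomial x^k gives [2/(k+1) if k even, 0 if k odd]. Integrating term-by-term (or equivalently evaluating the antiderivative F(x) = 6*x^5/5 - x^4 - 2*x^3 + 5*x^2 - 4*x at the endpoints):
  F(1) − F(−1) = -4/5 − (44/5) = -48/5.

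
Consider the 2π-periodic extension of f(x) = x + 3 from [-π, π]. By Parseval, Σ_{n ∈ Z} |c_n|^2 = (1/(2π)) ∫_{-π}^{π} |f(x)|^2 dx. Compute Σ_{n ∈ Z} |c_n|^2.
Σ |c_n|^2 = π^2/3 + 9

Expand and integrate term by term over [-π, π]:
  ∫ (x)^2 dx = 1·(2π^3/3); ∫ 2·1·(3)·x dx = 0 (odd integrand); ∫ 3^2 dx = 9·2π.
So (1/(2π)) ∫_{-π}^{π} (x + 3)^2 dx = 1π^2/3 + 9 = π^2/3 + 9.
Parseval ⇒ Σ |c_n|^2 = π^2/3 + 9.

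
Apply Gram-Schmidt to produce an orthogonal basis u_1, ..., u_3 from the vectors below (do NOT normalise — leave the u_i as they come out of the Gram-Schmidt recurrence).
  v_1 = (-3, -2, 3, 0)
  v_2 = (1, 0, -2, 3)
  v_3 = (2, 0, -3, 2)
Orthogonal basis:
  u_1 = (-3, -2, 3, 0)
  u_2 = (-5/22, -9/11, -17/22, 3)
  u_3 = (29/227, -168/227, -83/227, -65/227)

Apply the Gram-Schmidt recurrence
  u_1 = v_1
  u_i = v_i − Σ_{j<i} ((v_i · u_j) / (u_j · u_j)) · u_j.

Step by step this gives:
  u_1 = (-3, -2, 3, 0)
  u_2 = (-5/22, -9/11, -17/22, 3)
  u_3 = (29/227, -168/227, -83/227, -65/227)

Orthogonality check:
  u_2 · u_1 = 0 (should be 0)
  u_3 · u_1 = 0 (should be 0)
  u_3 · u_2 = 0 (should be 0)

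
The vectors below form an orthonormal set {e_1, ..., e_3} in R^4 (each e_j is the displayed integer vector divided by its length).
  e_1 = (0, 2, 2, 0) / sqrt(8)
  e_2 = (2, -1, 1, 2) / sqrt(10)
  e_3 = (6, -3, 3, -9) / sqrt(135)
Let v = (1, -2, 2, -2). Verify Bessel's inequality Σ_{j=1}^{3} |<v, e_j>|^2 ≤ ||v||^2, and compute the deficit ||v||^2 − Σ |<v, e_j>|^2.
Σ |<v, e_j>|^2 = 10; ||v||^2 = 13; deficit = 3

Write each e_j = u_j / sqrt(<u_j, u_j>) where u_j is the displayed integer vector. Then <v, e_j> = <v, u_j> / sqrt(<u_j, u_j>), so |<v, e_j>|^2 = <v, u_j>^2 / <u_j, u_j>.
Coefficients: <v, e_1> = 0/sqrt(8), <v, e_2> = 2/sqrt(10), <v, e_3> = 36/sqrt(135).
Square and sum: Σ |<v, e_j>|^2 = 10.
Compute ||v||^2 = v·v = 13.
Deficit = 13 − 10 = 3 ≥ 0, confirming Bessel's inequality. (The deficit equals ||v − Σ <v,e_j> e_j||^2, the squared distance from v to span{e_j}.)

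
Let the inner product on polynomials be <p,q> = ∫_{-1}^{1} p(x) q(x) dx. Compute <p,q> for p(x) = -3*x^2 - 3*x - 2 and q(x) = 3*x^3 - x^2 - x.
<p,q> = 14/15

Expand the product: p(x)·q(x) = -9*x^5 - 6*x^4 + 5*x^2 + 2*x.
∫_{-1}^{1} of each monomial x^k gives [2/(k+1) if k even, 0 if k odd]. Integrating term-by-term (or equivalently evaluating the antiderivative F(x) = -3*x^6/2 - 6*x^5/5 + 5*x^3/3 + x^2 at the endpoints):
  F(1) − F(−1) = -1/30 − (-29/30) = 14/15.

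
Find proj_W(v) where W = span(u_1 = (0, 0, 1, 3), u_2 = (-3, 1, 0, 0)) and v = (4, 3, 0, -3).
proj_W(v) = (27/10, -9/10, -9/10, -27/10)

Set up U = [u_1 | ... | u_2] ∈ R^(4×2). The projector onto W = col(U) is P = U (U^T U)^(-1) U^T.
Compute U^T U =
  [10, 0]
  [0, 10],
and U^T v = (-9, -9).
Solve U^T U · c = U^T v for the coefficients: c = (-9/10, -9/10). The projection is proj_W(v) = U c.
Check: (v - proj_W(v)) · u_1 = 0  (should be 0).
Check: (v - proj_W(v)) · u_2 = 0  (should be 0).
Result: proj_W(v) = (27/10, -9/10, -9/10, -27/10).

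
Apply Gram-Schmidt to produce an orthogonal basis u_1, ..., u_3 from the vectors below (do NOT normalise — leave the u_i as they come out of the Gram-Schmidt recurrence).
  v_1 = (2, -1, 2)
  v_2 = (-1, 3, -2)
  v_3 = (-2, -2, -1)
Orthogonal basis:
  u_1 = (2, -1, 2)
  u_2 = (1, 2, 0)
  u_3 = (4/45, -2/45, -1/9)

Apply the Gram-Schmidt recurrence
  u_1 = v_1
  u_i = v_i − Σ_{j<i} ((v_i · u_j) / (u_j · u_j)) · u_j.

Step by step this gives:
  u_1 = (2, -1, 2)
  u_2 = (1, 2, 0)
  u_3 = (4/45, -2/45, -1/9)

Orthogonality check:
  u_2 · u_1 = 0 (should be 0)
  u_3 · u_1 = 0 (should be 0)
  u_3 · u_2 = 0 (should be 0)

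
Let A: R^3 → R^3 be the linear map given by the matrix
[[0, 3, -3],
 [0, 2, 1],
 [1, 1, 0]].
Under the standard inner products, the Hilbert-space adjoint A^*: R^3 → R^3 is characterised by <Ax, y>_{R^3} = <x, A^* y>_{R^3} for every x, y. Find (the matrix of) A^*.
A^* = A^T =
[[0, 0, 1],
 [3, 2, 1],
 [-3, 1, 0]]

For real matrices with standard dot products, the defining identity <Ax, y> = <x, A^* y> gives (Ax)^T y = x^T (A^*) y, i.e. x^T A^T y = x^T (A^*) y. Since this holds for all x, y, we must have A^* = A^T. Therefore
A^* =
[[0, 0, 1],
 [3, 2, 1],
 [-3, 1, 0]].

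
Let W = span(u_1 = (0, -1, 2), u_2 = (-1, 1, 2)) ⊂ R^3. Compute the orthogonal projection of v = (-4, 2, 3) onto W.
proj_W(v) = (-16/7, 20/7, 24/7)

Set up U = [u_1 | ... | u_2] ∈ R^(3×2). The projector onto W = col(U) is P = U (U^T U)^(-1) U^T.
Compute U^T U =
  [5, 3]
  [3, 6],
and U^T v = (4, 12).
Solve U^T U · c = U^T v for the coefficients: c = (-4/7, 16/7). The projection is proj_W(v) = U c.
Check: (v - proj_W(v)) · u_1 = 0  (should be 0).
Check: (v - proj_W(v)) · u_2 = 0  (should be 0).
Result: proj_W(v) = (-16/7, 20/7, 24/7).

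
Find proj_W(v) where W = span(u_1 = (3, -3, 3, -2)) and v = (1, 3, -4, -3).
proj_W(v) = (-36/31, 36/31, -36/31, 24/31)

Set up U = [u_1 | ... | u_1] ∈ R^(4×1). The projector onto W = col(U) is P = U (U^T U)^(-1) U^T.
Compute U^T U =
  [31],
and U^T v = (-12).
Solve U^T U · c = U^T v for the coefficients: c = (-12/31). The projection is proj_W(v) = U c.
Check: (v - proj_W(v)) · u_1 = 0  (should be 0).
Result: proj_W(v) = (-36/31, 36/31, -36/31, 24/31).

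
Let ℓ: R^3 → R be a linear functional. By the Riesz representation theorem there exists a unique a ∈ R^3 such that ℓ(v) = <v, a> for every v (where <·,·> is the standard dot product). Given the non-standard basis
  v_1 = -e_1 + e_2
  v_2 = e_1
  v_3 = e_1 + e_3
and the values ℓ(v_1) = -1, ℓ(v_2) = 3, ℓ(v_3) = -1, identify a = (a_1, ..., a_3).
a = (3, 2, -4)

Write a = (a_1, ..., a_3) in the standard basis. For each basis vector v_i, ℓ(v_i) = <v_i, a> is a linear equation in the a_j's. Collect the n equations into a matrix system V a = ℓ, where row i of V is v_i (expressed in the standard basis). Since V is invertible (lower-triangular with 1s on the diagonal, up to permutation), solve by back-substitution:
  V =
[[-1, 1, 0],
 [1, 0, 0],
 [1, 0, 1]]
  V a = (-1, 3, -1)
Solving gives a = (3, 2, -4).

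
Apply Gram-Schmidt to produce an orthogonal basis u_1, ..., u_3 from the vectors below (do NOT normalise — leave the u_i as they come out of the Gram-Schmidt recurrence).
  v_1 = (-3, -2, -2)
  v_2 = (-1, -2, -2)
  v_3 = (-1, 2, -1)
Orthogonal basis:
  u_1 = (-3, -2, -2)
  u_2 = (16/17, -12/17, -12/17)
  u_3 = (0, 3/2, -3/2)

Apply the Gram-Schmidt recurrence
  u_1 = v_1
  u_i = v_i − Σ_{j<i} ((v_i · u_j) / (u_j · u_j)) · u_j.

Step by step this gives:
  u_1 = (-3, -2, -2)
  u_2 = (16/17, -12/17, -12/17)
  u_3 = (0, 3/2, -3/2)

Orthogonality check:
  u_2 · u_1 = 0 (should be 0)
  u_3 · u_1 = 0 (should be 0)
  u_3 · u_2 = 0 (should be 0)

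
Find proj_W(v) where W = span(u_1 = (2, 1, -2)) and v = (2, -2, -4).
proj_W(v) = (20/9, 10/9, -20/9)

Set up U = [u_1 | ... | u_1] ∈ R^(3×1). The projector onto W = col(U) is P = U (U^T U)^(-1) U^T.
Compute U^T U =
  [9],
and U^T v = (10).
Solve U^T U · c = U^T v for the coefficients: c = (10/9). The projection is proj_W(v) = U c.
Check: (v - proj_W(v)) · u_1 = 0  (should be 0).
Result: proj_W(v) = (20/9, 10/9, -20/9).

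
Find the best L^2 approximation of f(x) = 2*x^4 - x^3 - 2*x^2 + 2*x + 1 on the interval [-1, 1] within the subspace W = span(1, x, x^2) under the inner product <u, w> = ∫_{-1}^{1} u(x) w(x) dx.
g(x) = -2*x^2/7 + 7*x/5 + 29/35

The best approximation g ∈ W is the orthogonal projection of f onto W. Writing g = a_0 + a_1 x + a_2 x^2, the coefficients solve the normal equations G · a = b where
  G_{ij} = <φ_i, φ_j> and b_i = <f, φ_i>, with φ_0 = 1, φ_1 = x, φ_2 = x^2.
G =
  [2, 0, 2/3]
  [0, 2/3, 0]
  [2/3, 0, 2/5],
b = (22/15, 14/15, 46/105).
Solving gives a_0 = 29/35, a_1 = 7/5, a_2 = -2/7, so
  g(x) = -2*x^2/7 + 7*x/5 + 29/35.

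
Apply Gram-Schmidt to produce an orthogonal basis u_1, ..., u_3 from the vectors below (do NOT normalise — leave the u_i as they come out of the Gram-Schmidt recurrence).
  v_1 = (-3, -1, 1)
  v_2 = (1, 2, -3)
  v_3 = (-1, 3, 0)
Orthogonal basis:
  u_1 = (-3, -1, 1)
  u_2 = (-13/11, 14/11, -25/11)
  u_3 = (-5/18, 20/9, 25/18)

Apply the Gram-Schmidt recurrence
  u_1 = v_1
  u_i = v_i − Σ_{j<i} ((v_i · u_j) / (u_j · u_j)) · u_j.

Step by step this gives:
  u_1 = (-3, -1, 1)
  u_2 = (-13/11, 14/11, -25/11)
  u_3 = (-5/18, 20/9, 25/18)

Orthogonality check:
  u_2 · u_1 = 0 (should be 0)
  u_3 · u_1 = 0 (should be 0)
  u_3 · u_2 = 0 (should be 0)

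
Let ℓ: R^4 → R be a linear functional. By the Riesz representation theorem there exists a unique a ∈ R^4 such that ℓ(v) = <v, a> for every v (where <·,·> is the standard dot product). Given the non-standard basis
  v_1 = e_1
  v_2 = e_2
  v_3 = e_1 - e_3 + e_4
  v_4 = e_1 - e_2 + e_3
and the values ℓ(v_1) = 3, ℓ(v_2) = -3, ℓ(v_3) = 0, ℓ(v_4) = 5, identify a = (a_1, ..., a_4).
a = (3, -3, -1, -4)

Write a = (a_1, ..., a_4) in the standard basis. For each basis vector v_i, ℓ(v_i) = <v_i, a> is a linear equation in the a_j's. Collect the n equations into a matrix system V a = ℓ, where row i of V is v_i (expressed in the standard basis). Since V is invertible (lower-triangular with 1s on the diagonal, up to permutation), solve by back-substitution:
  V =
[[1, 0, 0, 0],
 [0, 1, 0, 0],
 [1, 0, -1, 1],
 [1, -1, 1, 0]]
  V a = (3, -3, 0, 5)
Solving gives a = (3, -3, -1, -4).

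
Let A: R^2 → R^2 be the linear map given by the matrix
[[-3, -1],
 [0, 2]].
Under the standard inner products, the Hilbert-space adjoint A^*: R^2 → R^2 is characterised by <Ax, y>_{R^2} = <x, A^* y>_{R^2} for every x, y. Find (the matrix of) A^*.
A^* = A^T =
[[-3, 0],
 [-1, 2]]

For real matrices with standard dot products, the defining identity <Ax, y> = <x, A^* y> gives (Ax)^T y = x^T (A^*) y, i.e. x^T A^T y = x^T (A^*) y. Since this holds for all x, y, we must have A^* = A^T. Therefore
A^* =
[[-3, 0],
 [-1, 2]].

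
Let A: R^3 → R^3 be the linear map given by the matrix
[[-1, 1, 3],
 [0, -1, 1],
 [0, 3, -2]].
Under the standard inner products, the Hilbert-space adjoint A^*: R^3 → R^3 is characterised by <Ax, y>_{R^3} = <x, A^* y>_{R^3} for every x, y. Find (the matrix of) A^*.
A^* = A^T =
[[-1, 0, 0],
 [1, -1, 3],
 [3, 1, -2]]

For real matrices with standard dot products, the defining identity <Ax, y> = <x, A^* y> gives (Ax)^T y = x^T (A^*) y, i.e. x^T A^T y = x^T (A^*) y. Since this holds for all x, y, we must have A^* = A^T. Therefore
A^* =
[[-1, 0, 0],
 [1, -1, 3],
 [3, 1, -2]].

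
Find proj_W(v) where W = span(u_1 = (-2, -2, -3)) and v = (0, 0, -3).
proj_W(v) = (-18/17, -18/17, -27/17)

Set up U = [u_1 | ... | u_1] ∈ R^(3×1). The projector onto W = col(U) is P = U (U^T U)^(-1) U^T.
Compute U^T U =
  [17],
and U^T v = (9).
Solve U^T U · c = U^T v for the coefficients: c = (9/17). The projection is proj_W(v) = U c.
Check: (v - proj_W(v)) · u_1 = 0  (should be 0).
Result: proj_W(v) = (-18/17, -18/17, -27/17).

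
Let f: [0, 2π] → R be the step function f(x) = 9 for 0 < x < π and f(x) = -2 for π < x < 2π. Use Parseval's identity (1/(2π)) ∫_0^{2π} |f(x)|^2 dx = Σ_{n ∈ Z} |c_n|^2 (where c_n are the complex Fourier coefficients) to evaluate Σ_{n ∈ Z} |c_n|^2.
Σ |c_n|^2 = 85/2

Parseval equates the L^2 energy of f (normalised by 1/(2π)) with the ℓ^2 sum of its Fourier coefficients: (1/(2π)) ∫_0^{2π} |f|^2 = Σ |c_n|^2.
Compute the left side: (1/(2π)) [∫_0^π 9^2 dx + ∫_π^{2π} (-2)^2 dx] = (1/(2π)) · (81π + 4π) = (81 + 4)/2 = 85/2.
So Σ_{n ∈ Z} |c_n|^2 = 85/2.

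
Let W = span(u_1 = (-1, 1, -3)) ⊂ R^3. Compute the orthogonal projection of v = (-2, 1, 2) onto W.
proj_W(v) = (3/11, -3/11, 9/11)

Set up U = [u_1 | ... | u_1] ∈ R^(3×1). The projector onto W = col(U) is P = U (U^T U)^(-1) U^T.
Compute U^T U =
  [11],
and U^T v = (-3).
Solve U^T U · c = U^T v for the coefficients: c = (-3/11). The projection is proj_W(v) = U c.
Check: (v - proj_W(v)) · u_1 = 0  (should be 0).
Result: proj_W(v) = (3/11, -3/11, 9/11).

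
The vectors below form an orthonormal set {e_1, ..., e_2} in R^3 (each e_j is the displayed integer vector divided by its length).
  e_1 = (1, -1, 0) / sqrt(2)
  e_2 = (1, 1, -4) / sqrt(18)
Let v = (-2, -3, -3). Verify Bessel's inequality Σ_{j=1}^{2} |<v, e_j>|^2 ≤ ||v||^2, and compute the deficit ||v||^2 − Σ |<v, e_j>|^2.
Σ |<v, e_j>|^2 = 29/9; ||v||^2 = 22; deficit = 169/9

Write each e_j = u_j / sqrt(<u_j, u_j>) where u_j is the displayed integer vector. Then <v, e_j> = <v, u_j> / sqrt(<u_j, u_j>), so |<v, e_j>|^2 = <v, u_j>^2 / <u_j, u_j>.
Coefficients: <v, e_1> = 1/sqrt(2), <v, e_2> = 7/sqrt(18).
Square and sum: Σ |<v, e_j>|^2 = 29/9.
Compute ||v||^2 = v·v = 22.
Deficit = 22 − 29/9 = 169/9 ≥ 0, confirming Bessel's inequality. (The deficit equals ||v − Σ <v,e_j> e_j||^2, the squared distance from v to span{e_j}.)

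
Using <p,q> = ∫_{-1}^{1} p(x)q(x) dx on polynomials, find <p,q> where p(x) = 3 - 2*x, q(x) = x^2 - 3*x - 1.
<p,q> = 0

Expand the product: p(x)·q(x) = -2*x^3 + 9*x^2 - 7*x - 3.
∫_{-1}^{1} of each monomial x^k gives [2/(k+1) if k even, 0 if k odd]. Integrating term-by-term (or equivalently evaluating the antiderivative F(x) = -x^4/2 + 3*x^3 - 7*x^2/2 - 3*x at the endpoints):
  F(1) − F(−1) = -4 − (-4) = 0.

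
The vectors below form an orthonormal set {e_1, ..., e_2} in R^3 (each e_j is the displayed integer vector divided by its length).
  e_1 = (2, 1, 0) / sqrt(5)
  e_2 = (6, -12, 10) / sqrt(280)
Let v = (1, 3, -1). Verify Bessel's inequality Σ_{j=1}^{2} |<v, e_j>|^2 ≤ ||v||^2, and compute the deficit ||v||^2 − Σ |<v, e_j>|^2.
Σ |<v, e_j>|^2 = 75/7; ||v||^2 = 11; deficit = 2/7

Write each e_j = u_j / sqrt(<u_j, u_j>) where u_j is the displayed integer vector. Then <v, e_j> = <v, u_j> / sqrt(<u_j, u_j>), so |<v, e_j>|^2 = <v, u_j>^2 / <u_j, u_j>.
Coefficients: <v, e_1> = 5/sqrt(5), <v, e_2> = -40/sqrt(280).
Square and sum: Σ |<v, e_j>|^2 = 75/7.
Compute ||v||^2 = v·v = 11.
Deficit = 11 − 75/7 = 2/7 ≥ 0, confirming Bessel's inequality. (The deficit equals ||v − Σ <v,e_j> e_j||^2, the squared distance from v to span{e_j}.)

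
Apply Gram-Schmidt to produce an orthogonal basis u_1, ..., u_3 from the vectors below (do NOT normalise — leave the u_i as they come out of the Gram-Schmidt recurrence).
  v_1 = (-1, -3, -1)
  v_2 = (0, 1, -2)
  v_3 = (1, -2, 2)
Orthogonal basis:
  u_1 = (-1, -3, -1)
  u_2 = (-1/11, 8/11, -23/11)
  u_3 = (7/6, -1/3, -1/6)

Apply the Gram-Schmidt recurrence
  u_1 = v_1
  u_i = v_i − Σ_{j<i} ((v_i · u_j) / (u_j · u_j)) · u_j.

Step by step this gives:
  u_1 = (-1, -3, -1)
  u_2 = (-1/11, 8/11, -23/11)
  u_3 = (7/6, -1/3, -1/6)

Orthogonality check:
  u_2 · u_1 = 0 (should be 0)
  u_3 · u_1 = 0 (should be 0)
  u_3 · u_2 = 0 (should be 0)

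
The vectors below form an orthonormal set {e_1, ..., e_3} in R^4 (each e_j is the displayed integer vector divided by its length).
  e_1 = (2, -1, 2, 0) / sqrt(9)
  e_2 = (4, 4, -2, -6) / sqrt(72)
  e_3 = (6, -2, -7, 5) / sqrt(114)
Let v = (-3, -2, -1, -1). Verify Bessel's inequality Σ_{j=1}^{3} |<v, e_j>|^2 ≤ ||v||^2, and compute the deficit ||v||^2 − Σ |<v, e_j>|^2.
Σ |<v, e_j>|^2 = 138/19; ||v||^2 = 15; deficit = 147/19

Write each e_j = u_j / sqrt(<u_j, u_j>) where u_j is the displayed integer vector. Then <v, e_j> = <v, u_j> / sqrt(<u_j, u_j>), so |<v, e_j>|^2 = <v, u_j>^2 / <u_j, u_j>.
Coefficients: <v, e_1> = -6/sqrt(9), <v, e_2> = -12/sqrt(72), <v, e_3> = -12/sqrt(114).
Square and sum: Σ |<v, e_j>|^2 = 138/19.
Compute ||v||^2 = v·v = 15.
Deficit = 15 − 138/19 = 147/19 ≥ 0, confirming Bessel's inequality. (The deficit equals ||v − Σ <v,e_j> e_j||^2, the squared distance from v to span{e_j}.)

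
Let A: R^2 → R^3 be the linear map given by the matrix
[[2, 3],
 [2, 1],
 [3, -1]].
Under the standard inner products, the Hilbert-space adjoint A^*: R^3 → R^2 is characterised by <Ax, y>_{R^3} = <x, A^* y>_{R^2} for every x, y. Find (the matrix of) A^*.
A^* = A^T =
[[2, 2, 3],
 [3, 1, -1]]

For real matrices with standard dot products, the defining identity <Ax, y> = <x, A^* y> gives (Ax)^T y = x^T (A^*) y, i.e. x^T A^T y = x^T (A^*) y. Since this holds for all x, y, we must have A^* = A^T. Therefore
A^* =
[[2, 2, 3],
 [3, 1, -1]].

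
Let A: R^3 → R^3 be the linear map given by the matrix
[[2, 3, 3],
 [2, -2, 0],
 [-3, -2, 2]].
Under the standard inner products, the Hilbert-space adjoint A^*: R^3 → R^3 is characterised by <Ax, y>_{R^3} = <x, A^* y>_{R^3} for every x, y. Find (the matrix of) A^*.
A^* = A^T =
[[2, 2, -3],
 [3, -2, -2],
 [3, 0, 2]]

For real matrices with standard dot products, the defining identity <Ax, y> = <x, A^* y> gives (Ax)^T y = x^T (A^*) y, i.e. x^T A^T y = x^T (A^*) y. Since this holds for all x, y, we must have A^* = A^T. Therefore
A^* =
[[2, 2, -3],
 [3, -2, -2],
 [3, 0, 2]].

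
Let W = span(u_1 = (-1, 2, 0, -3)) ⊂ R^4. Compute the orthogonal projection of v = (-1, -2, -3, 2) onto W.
proj_W(v) = (9/14, -9/7, 0, 27/14)

Set up U = [u_1 | ... | u_1] ∈ R^(4×1). The projector onto W = col(U) is P = U (U^T U)^(-1) U^T.
Compute U^T U =
  [14],
and U^T v = (-9).
Solve U^T U · c = U^T v for the coefficients: c = (-9/14). The projection is proj_W(v) = U c.
Check: (v - proj_W(v)) · u_1 = 0  (should be 0).
Result: proj_W(v) = (9/14, -9/7, 0, 27/14).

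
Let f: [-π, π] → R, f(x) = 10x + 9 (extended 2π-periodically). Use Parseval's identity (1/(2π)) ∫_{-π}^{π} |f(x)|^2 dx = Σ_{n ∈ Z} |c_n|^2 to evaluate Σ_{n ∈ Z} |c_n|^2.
Σ |c_n|^2 = 100π^2/3 + 81

Expand and integrate term by term over [-π, π]:
  ∫ (10x)^2 dx = 100·(2π^3/3); ∫ 2·10·(9)·x dx = 0 (odd integrand); ∫ 9^2 dx = 81·2π.
So (1/(2π)) ∫_{-π}^{π} (10x + 9)^2 dx = 100π^2/3 + 81 = 100π^2/3 + 81.
Parseval ⇒ Σ |c_n|^2 = 100π^2/3 + 81.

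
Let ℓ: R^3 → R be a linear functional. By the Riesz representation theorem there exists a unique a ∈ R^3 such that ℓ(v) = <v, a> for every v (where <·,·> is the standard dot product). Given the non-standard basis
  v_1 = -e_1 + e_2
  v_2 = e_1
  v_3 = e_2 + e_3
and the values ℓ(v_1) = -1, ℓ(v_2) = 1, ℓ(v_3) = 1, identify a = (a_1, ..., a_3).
a = (1, 0, 1)

Write a = (a_1, ..., a_3) in the standard basis. For each basis vector v_i, ℓ(v_i) = <v_i, a> is a linear equation in the a_j's. Collect the n equations into a matrix system V a = ℓ, where row i of V is v_i (expressed in the standard basis). Since V is invertible (lower-triangular with 1s on the diagonal, up to permutation), solve by back-substitution:
  V =
[[-1, 1, 0],
 [1, 0, 0],
 [0, 1, 1]]
  V a = (-1, 1, 1)
Solving gives a = (1, 0, 1).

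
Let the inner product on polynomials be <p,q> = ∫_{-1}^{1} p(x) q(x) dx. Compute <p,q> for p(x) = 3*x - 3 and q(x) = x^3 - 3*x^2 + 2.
<p,q> = -24/5

Expand the product: p(x)·q(x) = 3*x^4 - 12*x^3 + 9*x^2 + 6*x - 6.
∫_{-1}^{1} of each monomial x^k gives [2/(k+1) if k even, 0 if k odd]. Integrating term-by-term (or equivalently evaluating the antiderivative F(x) = 3*x^5/5 - 3*x^4 + 3*x^3 + 3*x^2 - 6*x at the endpoints):
  F(1) − F(−1) = -12/5 − (12/5) = -24/5.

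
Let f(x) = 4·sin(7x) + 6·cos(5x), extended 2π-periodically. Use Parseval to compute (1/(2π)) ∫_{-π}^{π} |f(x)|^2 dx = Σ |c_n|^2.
Σ |c_n|^2 = 26

Expand |f|^2 and use orthogonality of {sin(nx), cos(mx)} on [-π, π]:
  ∫_{-π}^{π} sin(nx)^2 dx = π, ∫ cos(mx)^2 dx = π, and cross terms integrate to 0.
So ∫_{-π}^{π} f(x)^2 dx = 4^2 · π + 6^2 · π = (16 + 36)π.
Divide by 2π: (16 + 36)/2 = 26.
By Parseval, this equals Σ |c_n|^2.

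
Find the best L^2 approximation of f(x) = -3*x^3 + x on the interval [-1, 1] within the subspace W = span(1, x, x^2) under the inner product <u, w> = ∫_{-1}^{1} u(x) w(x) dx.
g(x) = -4*x/5

The best approximation g ∈ W is the orthogonal projection of f onto W. Writing g = a_0 + a_1 x + a_2 x^2, the coefficients solve the normal equations G · a = b where
  G_{ij} = <φ_i, φ_j> and b_i = <f, φ_i>, with φ_0 = 1, φ_1 = x, φ_2 = x^2.
G =
  [2, 0, 2/3]
  [0, 2/3, 0]
  [2/3, 0, 2/5],
b = (0, -8/15, 0).
Solving gives a_0 = 0, a_1 = -4/5, a_2 = 0, so
  g(x) = -4*x/5.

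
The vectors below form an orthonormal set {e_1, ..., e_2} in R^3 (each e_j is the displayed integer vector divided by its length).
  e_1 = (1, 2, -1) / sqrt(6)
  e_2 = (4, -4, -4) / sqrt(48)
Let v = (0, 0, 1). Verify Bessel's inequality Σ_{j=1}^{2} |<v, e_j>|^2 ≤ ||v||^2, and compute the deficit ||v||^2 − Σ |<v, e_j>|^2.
Σ |<v, e_j>|^2 = 1/2; ||v||^2 = 1; deficit = 1/2

Write each e_j = u_j / sqrt(<u_j, u_j>) where u_j is the displayed integer vector. Then <v, e_j> = <v, u_j> / sqrt(<u_j, u_j>), so |<v, e_j>|^2 = <v, u_j>^2 / <u_j, u_j>.
Coefficients: <v, e_1> = -1/sqrt(6), <v, e_2> = -4/sqrt(48).
Square and sum: Σ |<v, e_j>|^2 = 1/2.
Compute ||v||^2 = v·v = 1.
Deficit = 1 − 1/2 = 1/2 ≥ 0, confirming Bessel's inequality. (The deficit equals ||v − Σ <v,e_j> e_j||^2, the squared distance from v to span{e_j}.)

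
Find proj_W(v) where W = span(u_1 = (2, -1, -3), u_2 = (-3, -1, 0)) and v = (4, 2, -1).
proj_W(v) = (493/115, 131/115, -12/23)

Set up U = [u_1 | ... | u_2] ∈ R^(3×2). The projector onto W = col(U) is P = U (U^T U)^(-1) U^T.
Compute U^T U =
  [14, -5]
  [-5, 10],
and U^T v = (9, -14).
Solve U^T U · c = U^T v for the coefficients: c = (4/23, -151/115). The projection is proj_W(v) = U c.
Check: (v - proj_W(v)) · u_1 = 0  (should be 0).
Check: (v - proj_W(v)) · u_2 = 0  (should be 0).
Result: proj_W(v) = (493/115, 131/115, -12/23).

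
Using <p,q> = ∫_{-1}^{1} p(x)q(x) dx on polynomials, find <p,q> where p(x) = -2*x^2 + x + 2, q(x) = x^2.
<p,q> = 8/15

Expand the product: p(x)·q(x) = -2*x^4 + x^3 + 2*x^2.
∫_{-1}^{1} of each monomial x^k gives [2/(k+1) if k even, 0 if k odd]. Integrating term-by-term (or equivalently evaluating the antiderivative F(x) = -2*x^5/5 + x^4/4 + 2*x^3/3 at the endpoints):
  F(1) − F(−1) = 31/60 − (-1/60) = 8/15.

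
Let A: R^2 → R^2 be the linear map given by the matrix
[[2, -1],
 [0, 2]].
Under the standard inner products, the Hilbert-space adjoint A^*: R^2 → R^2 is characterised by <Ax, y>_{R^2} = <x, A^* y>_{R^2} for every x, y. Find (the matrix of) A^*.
A^* = A^T =
[[2, 0],
 [-1, 2]]

For real matrices with standard dot products, the defining identity <Ax, y> = <x, A^* y> gives (Ax)^T y = x^T (A^*) y, i.e. x^T A^T y = x^T (A^*) y. Since this holds for all x, y, we must have A^* = A^T. Therefore
A^* =
[[2, 0],
 [-1, 2]].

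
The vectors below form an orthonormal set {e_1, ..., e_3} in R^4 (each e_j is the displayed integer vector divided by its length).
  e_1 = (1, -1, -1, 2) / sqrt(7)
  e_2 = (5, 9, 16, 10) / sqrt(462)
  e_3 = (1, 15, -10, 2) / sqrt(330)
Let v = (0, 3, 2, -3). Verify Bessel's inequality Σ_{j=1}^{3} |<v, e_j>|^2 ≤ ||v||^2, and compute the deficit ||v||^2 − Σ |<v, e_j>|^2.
Σ |<v, e_j>|^2 = 101/5; ||v||^2 = 22; deficit = 9/5

Write each e_j = u_j / sqrt(<u_j, u_j>) where u_j is the displayed integer vector. Then <v, e_j> = <v, u_j> / sqrt(<u_j, u_j>), so |<v, e_j>|^2 = <v, u_j>^2 / <u_j, u_j>.
Coefficients: <v, e_1> = -11/sqrt(7), <v, e_2> = 29/sqrt(462), <v, e_3> = 19/sqrt(330).
Square and sum: Σ |<v, e_j>|^2 = 101/5.
Compute ||v||^2 = v·v = 22.
Deficit = 22 − 101/5 = 9/5 ≥ 0, confirming Bessel's inequality. (The deficit equals ||v − Σ <v,e_j> e_j||^2, the squared distance from v to span{e_j}.)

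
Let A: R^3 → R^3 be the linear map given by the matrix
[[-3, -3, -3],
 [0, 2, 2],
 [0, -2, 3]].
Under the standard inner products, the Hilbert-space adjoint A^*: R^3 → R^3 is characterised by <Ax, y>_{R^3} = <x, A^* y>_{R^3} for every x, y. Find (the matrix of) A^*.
A^* = A^T =
[[-3, 0, 0],
 [-3, 2, -2],
 [-3, 2, 3]]

For real matrices with standard dot products, the defining identity <Ax, y> = <x, A^* y> gives (Ax)^T y = x^T (A^*) y, i.e. x^T A^T y = x^T (A^*) y. Since this holds for all x, y, we must have A^* = A^T. Therefore
A^* =
[[-3, 0, 0],
 [-3, 2, -2],
 [-3, 2, 3]].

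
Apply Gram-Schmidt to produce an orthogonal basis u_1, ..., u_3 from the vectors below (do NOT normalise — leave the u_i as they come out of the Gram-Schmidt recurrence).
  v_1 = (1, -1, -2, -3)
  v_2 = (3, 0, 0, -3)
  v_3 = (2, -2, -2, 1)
Orthogonal basis:
  u_1 = (1, -1, -2, -3)
  u_2 = (11/5, 4/5, 8/5, -3/5)
  u_3 = (27/14, -11/7, -8/7, 27/14)

Apply the Gram-Schmidt recurrence
  u_1 = v_1
  u_i = v_i − Σ_{j<i} ((v_i · u_j) / (u_j · u_j)) · u_j.

Step by step this gives:
  u_1 = (1, -1, -2, -3)
  u_2 = (11/5, 4/5, 8/5, -3/5)
  u_3 = (27/14, -11/7, -8/7, 27/14)

Orthogonality check:
  u_2 · u_1 = 0 (should be 0)
  u_3 · u_1 = 0 (should be 0)
  u_3 · u_2 = 0 (should be 0)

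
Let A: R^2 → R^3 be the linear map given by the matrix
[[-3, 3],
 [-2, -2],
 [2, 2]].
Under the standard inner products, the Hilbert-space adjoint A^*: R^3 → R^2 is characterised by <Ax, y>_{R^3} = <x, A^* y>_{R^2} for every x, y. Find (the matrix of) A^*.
A^* = A^T =
[[-3, -2, 2],
 [3, -2, 2]]

For real matrices with standard dot products, the defining identity <Ax, y> = <x, A^* y> gives (Ax)^T y = x^T (A^*) y, i.e. x^T A^T y = x^T (A^*) y. Since this holds for all x, y, we must have A^* = A^T. Therefore
A^* =
[[-3, -2, 2],
 [3, -2, 2]].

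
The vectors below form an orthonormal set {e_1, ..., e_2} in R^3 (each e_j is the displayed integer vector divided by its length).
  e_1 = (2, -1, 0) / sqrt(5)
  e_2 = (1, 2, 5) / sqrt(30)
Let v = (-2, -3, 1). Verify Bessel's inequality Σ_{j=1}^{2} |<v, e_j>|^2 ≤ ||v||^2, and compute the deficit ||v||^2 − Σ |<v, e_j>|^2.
Σ |<v, e_j>|^2 = 1/2; ||v||^2 = 14; deficit = 27/2

Write each e_j = u_j / sqrt(<u_j, u_j>) where u_j is the displayed integer vector. Then <v, e_j> = <v, u_j> / sqrt(<u_j, u_j>), so |<v, e_j>|^2 = <v, u_j>^2 / <u_j, u_j>.
Coefficients: <v, e_1> = -1/sqrt(5), <v, e_2> = -3/sqrt(30).
Square and sum: Σ |<v, e_j>|^2 = 1/2.
Compute ||v||^2 = v·v = 14.
Deficit = 14 − 1/2 = 27/2 ≥ 0, confirming Bessel's inequality. (The deficit equals ||v − Σ <v,e_j> e_j||^2, the squared distance from v to span{e_j}.)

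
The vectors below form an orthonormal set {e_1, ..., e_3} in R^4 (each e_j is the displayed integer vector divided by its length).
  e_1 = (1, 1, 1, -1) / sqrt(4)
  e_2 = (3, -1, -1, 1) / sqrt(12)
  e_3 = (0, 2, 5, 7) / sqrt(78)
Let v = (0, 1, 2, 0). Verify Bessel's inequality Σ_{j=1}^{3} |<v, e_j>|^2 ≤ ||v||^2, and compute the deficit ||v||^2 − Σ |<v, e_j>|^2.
Σ |<v, e_j>|^2 = 63/13; ||v||^2 = 5; deficit = 2/13

Write each e_j = u_j / sqrt(<u_j, u_j>) where u_j is the displayed integer vector. Then <v, e_j> = <v, u_j> / sqrt(<u_j, u_j>), so |<v, e_j>|^2 = <v, u_j>^2 / <u_j, u_j>.
Coefficients: <v, e_1> = 3/sqrt(4), <v, e_2> = -3/sqrt(12), <v, e_3> = 12/sqrt(78).
Square and sum: Σ |<v, e_j>|^2 = 63/13.
Compute ||v||^2 = v·v = 5.
Deficit = 5 − 63/13 = 2/13 ≥ 0, confirming Bessel's inequality. (The deficit equals ||v − Σ <v,e_j> e_j||^2, the squared distance from v to span{e_j}.)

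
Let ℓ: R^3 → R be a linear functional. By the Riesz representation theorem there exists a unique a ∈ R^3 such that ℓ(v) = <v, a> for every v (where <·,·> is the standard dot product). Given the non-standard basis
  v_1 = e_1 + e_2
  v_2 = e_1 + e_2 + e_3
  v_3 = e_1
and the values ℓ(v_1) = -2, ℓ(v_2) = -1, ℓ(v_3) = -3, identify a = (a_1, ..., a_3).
a = (-3, 1, 1)

Write a = (a_1, ..., a_3) in the standard basis. For each basis vector v_i, ℓ(v_i) = <v_i, a> is a linear equation in the a_j's. Collect the n equations into a matrix system V a = ℓ, where row i of V is v_i (expressed in the standard basis). Since V is invertible (lower-triangular with 1s on the diagonal, up to permutation), solve by back-substitution:
  V =
[[1, 1, 0],
 [1, 1, 1],
 [1, 0, 0]]
  V a = (-2, -1, -3)
Solving gives a = (-3, 1, 1).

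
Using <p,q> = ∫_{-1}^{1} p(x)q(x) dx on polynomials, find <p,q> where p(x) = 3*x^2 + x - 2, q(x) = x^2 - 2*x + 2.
<p,q> = -82/15

Expand the product: p(x)·q(x) = 3*x^4 - 5*x^3 + 2*x^2 + 6*x - 4.
∫_{-1}^{1} of each monomial x^k gives [2/(k+1) if k even, 0 if k odd]. Integrating term-by-term (or equivalently evaluating the antiderivative F(x) = 3*x^5/5 - 5*x^4/4 + 2*x^3/3 + 3*x^2 - 4*x at the endpoints):
  F(1) − F(−1) = -59/60 − (269/60) = -82/15.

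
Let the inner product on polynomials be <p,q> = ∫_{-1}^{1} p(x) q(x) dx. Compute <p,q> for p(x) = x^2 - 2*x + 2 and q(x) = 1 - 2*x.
<p,q> = 22/3

Expand the product: p(x)·q(x) = -2*x^3 + 5*x^2 - 6*x + 2.
∫_{-1}^{1} of each monomial x^k gives [2/(k+1) if k even, 0 if k odd]. Integrating term-by-term (or equivalently evaluating the antiderivative F(x) = -x^4/2 + 5*x^3/3 - 3*x^2 + 2*x at the endpoints):
  F(1) − F(−1) = 1/6 − (-43/6) = 22/3.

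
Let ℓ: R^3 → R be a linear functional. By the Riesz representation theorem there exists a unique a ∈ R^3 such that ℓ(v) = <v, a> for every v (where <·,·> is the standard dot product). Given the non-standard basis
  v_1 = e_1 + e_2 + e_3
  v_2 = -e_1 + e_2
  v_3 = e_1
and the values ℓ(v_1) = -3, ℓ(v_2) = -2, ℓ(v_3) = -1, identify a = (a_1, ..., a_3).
a = (-1, -3, 1)

Write a = (a_1, ..., a_3) in the standard basis. For each basis vector v_i, ℓ(v_i) = <v_i, a> is a linear equation in the a_j's. Collect the n equations into a matrix system V a = ℓ, where row i of V is v_i (expressed in the standard basis). Since V is invertible (lower-triangular with 1s on the diagonal, up to permutation), solve by back-substitution:
  V =
[[1, 1, 1],
 [-1, 1, 0],
 [1, 0, 0]]
  V a = (-3, -2, -1)
Solving gives a = (-1, -3, 1).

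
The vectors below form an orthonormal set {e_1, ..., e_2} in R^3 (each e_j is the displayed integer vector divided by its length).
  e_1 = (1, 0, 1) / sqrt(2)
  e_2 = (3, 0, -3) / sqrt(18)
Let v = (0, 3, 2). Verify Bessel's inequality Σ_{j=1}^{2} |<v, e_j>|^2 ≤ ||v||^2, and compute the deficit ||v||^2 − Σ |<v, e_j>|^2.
Σ |<v, e_j>|^2 = 4; ||v||^2 = 13; deficit = 9

Write each e_j = u_j / sqrt(<u_j, u_j>) where u_j is the displayed integer vector. Then <v, e_j> = <v, u_j> / sqrt(<u_j, u_j>), so |<v, e_j>|^2 = <v, u_j>^2 / <u_j, u_j>.
Coefficients: <v, e_1> = 2/sqrt(2), <v, e_2> = -6/sqrt(18).
Square and sum: Σ |<v, e_j>|^2 = 4.
Compute ||v||^2 = v·v = 13.
Deficit = 13 − 4 = 9 ≥ 0, confirming Bessel's inequality. (The deficit equals ||v − Σ <v,e_j> e_j||^2, the squared distance from v to span{e_j}.)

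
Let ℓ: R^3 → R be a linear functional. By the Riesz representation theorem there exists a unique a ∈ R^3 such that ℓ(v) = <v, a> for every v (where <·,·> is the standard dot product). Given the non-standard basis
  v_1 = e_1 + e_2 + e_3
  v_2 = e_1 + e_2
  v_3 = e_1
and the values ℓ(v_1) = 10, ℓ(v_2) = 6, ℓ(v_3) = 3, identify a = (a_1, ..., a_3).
a = (3, 3, 4)

Write a = (a_1, ..., a_3) in the standard basis. For each basis vector v_i, ℓ(v_i) = <v_i, a> is a linear equation in the a_j's. Collect the n equations into a matrix system V a = ℓ, where row i of V is v_i (expressed in the standard basis). Since V is invertible (lower-triangular with 1s on the diagonal, up to permutation), solve by back-substitution:
  V =
[[1, 1, 1],
 [1, 1, 0],
 [1, 0, 0]]
  V a = (10, 6, 3)
Solving gives a = (3, 3, 4).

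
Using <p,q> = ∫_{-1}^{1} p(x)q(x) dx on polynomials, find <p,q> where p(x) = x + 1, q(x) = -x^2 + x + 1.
<p,q> = 2

Expand the product: p(x)·q(x) = -x^3 + 2*x + 1.
∫_{-1}^{1} of each monomial x^k gives [2/(k+1) if k even, 0 if k odd]. Integrating term-by-term (or equivalently evaluating the antiderivative F(x) = -x^4/4 + x^2 + x at the endpoints):
  F(1) − F(−1) = 7/4 − (-1/4) = 2.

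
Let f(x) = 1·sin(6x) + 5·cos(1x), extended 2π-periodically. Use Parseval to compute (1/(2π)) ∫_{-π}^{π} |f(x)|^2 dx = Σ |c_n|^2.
Σ |c_n|^2 = 13

Expand |f|^2 and use orthogonality of {sin(nx), cos(mx)} on [-π, π]:
  ∫_{-π}^{π} sin(nx)^2 dx = π, ∫ cos(mx)^2 dx = π, and cross terms integrate to 0.
So ∫_{-π}^{π} f(x)^2 dx = 1^2 · π + 5^2 · π = (1 + 25)π.
Divide by 2π: (1 + 25)/2 = 13.
By Parseval, this equals Σ |c_n|^2.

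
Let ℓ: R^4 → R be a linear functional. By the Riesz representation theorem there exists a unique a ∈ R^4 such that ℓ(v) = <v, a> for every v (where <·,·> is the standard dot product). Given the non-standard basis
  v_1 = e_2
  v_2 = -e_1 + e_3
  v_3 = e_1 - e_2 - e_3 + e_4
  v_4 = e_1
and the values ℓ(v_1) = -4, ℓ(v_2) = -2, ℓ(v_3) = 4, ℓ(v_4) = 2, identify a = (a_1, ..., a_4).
a = (2, -4, 0, -2)

Write a = (a_1, ..., a_4) in the standard basis. For each basis vector v_i, ℓ(v_i) = <v_i, a> is a linear equation in the a_j's. Collect the n equations into a matrix system V a = ℓ, where row i of V is v_i (expressed in the standard basis). Since V is invertible (lower-triangular with 1s on the diagonal, up to permutation), solve by back-substitution:
  V =
[[0, 1, 0, 0],
 [-1, 0, 1, 0],
 [1, -1, -1, 1],
 [1, 0, 0, 0]]
  V a = (-4, -2, 4, 2)
Solving gives a = (2, -4, 0, -2).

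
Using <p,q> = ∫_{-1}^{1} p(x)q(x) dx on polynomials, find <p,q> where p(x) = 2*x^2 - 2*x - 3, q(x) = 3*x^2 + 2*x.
<p,q> = -94/15

Expand the product: p(x)·q(x) = 6*x^4 - 2*x^3 - 13*x^2 - 6*x.
∫_{-1}^{1} of each monomial x^k gives [2/(k+1) if k even, 0 if k odd]. Integrating term-by-term (or equivalently evaluating the antiderivative F(x) = 6*x^5/5 - x^4/2 - 13*x^3/3 - 3*x^2 at the endpoints):
  F(1) − F(−1) = -199/30 − (-11/30) = -94/15.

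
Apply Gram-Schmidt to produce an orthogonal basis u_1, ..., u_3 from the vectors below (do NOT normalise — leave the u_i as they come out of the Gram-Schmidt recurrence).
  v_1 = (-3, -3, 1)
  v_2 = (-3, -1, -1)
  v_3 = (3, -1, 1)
Orthogonal basis:
  u_1 = (-3, -3, 1)
  u_2 = (-24/19, 14/19, -30/19)
  u_3 = (6/11, -9/11, -9/11)

Apply the Gram-Schmidt recurrence
  u_1 = v_1
  u_i = v_i − Σ_{j<i} ((v_i · u_j) / (u_j · u_j)) · u_j.

Step by step this gives:
  u_1 = (-3, -3, 1)
  u_2 = (-24/19, 14/19, -30/19)
  u_3 = (6/11, -9/11, -9/11)

Orthogonality check:
  u_2 · u_1 = 0 (should be 0)
  u_3 · u_1 = 0 (should be 0)
  u_3 · u_2 = 0 (should be 0)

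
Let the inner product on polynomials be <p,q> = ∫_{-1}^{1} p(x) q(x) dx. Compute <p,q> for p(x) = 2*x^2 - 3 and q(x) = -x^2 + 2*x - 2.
<p,q> = 158/15

Expand the product: p(x)·q(x) = -2*x^4 + 4*x^3 - x^2 - 6*x + 6.
∫_{-1}^{1} of each monomial x^k gives [2/(k+1) if k even, 0 if k odd]. Integrating term-by-term (or equivalently evaluating the antiderivative F(x) = -2*x^5/5 + x^4 - x^3/3 - 3*x^2 + 6*x at the endpoints):
  F(1) − F(−1) = 49/15 − (-109/15) = 158/15.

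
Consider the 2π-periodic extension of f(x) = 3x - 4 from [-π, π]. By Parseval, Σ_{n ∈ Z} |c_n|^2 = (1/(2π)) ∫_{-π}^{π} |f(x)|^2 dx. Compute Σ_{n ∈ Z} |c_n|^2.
Σ |c_n|^2 = 3π^2 + 16

Expand and integrate term by term over [-π, π]:
  ∫ (3x)^2 dx = 9·(2π^3/3); ∫ 2·3·(-4)·x dx = 0 (odd integrand); ∫ (-4)^2 dx = 16·2π.
So (1/(2π)) ∫_{-π}^{π} (3x - 4)^2 dx = 9π^2/3 + 16 = 3π^2 + 16.
Parseval ⇒ Σ |c_n|^2 = 3π^2 + 16.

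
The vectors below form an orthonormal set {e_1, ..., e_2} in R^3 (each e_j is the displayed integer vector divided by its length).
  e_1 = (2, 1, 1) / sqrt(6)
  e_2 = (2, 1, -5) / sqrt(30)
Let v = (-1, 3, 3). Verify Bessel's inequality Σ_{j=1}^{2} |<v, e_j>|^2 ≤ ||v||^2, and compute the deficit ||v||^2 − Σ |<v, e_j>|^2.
Σ |<v, e_j>|^2 = 46/5; ||v||^2 = 19; deficit = 49/5

Write each e_j = u_j / sqrt(<u_j, u_j>) where u_j is the displayed integer vector. Then <v, e_j> = <v, u_j> / sqrt(<u_j, u_j>), so |<v, e_j>|^2 = <v, u_j>^2 / <u_j, u_j>.
Coefficients: <v, e_1> = 4/sqrt(6), <v, e_2> = -14/sqrt(30).
Square and sum: Σ |<v, e_j>|^2 = 46/5.
Compute ||v||^2 = v·v = 19.
Deficit = 19 − 46/5 = 49/5 ≥ 0, confirming Bessel's inequality. (The deficit equals ||v − Σ <v,e_j> e_j||^2, the squared distance from v to span{e_j}.)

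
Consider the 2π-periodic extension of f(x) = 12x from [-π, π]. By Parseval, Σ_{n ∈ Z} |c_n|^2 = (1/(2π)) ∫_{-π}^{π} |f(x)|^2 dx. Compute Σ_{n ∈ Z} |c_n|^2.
Σ |c_n|^2 = 48π^2

Expand and integrate term by term over [-π, π]:
  ∫ (12x)^2 dx = 144·(2π^3/3); ∫ 2·12·(0)·x dx = 0 (odd integrand); ∫ 0^2 dx = 0·2π.
So (1/(2π)) ∫_{-π}^{π} (12x)^2 dx = 144π^2/3 + 0 = 48π^2.
Parseval ⇒ Σ |c_n|^2 = 48π^2.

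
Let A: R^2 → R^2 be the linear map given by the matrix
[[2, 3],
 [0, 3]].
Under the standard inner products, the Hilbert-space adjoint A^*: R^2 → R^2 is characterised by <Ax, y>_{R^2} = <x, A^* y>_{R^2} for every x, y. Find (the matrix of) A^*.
A^* = A^T =
[[2, 0],
 [3, 3]]

For real matrices with standard dot products, the defining identity <Ax, y> = <x, A^* y> gives (Ax)^T y = x^T (A^*) y, i.e. x^T A^T y = x^T (A^*) y. Since this holds for all x, y, we must have A^* = A^T. Therefore
A^* =
[[2, 0],
 [3, 3]].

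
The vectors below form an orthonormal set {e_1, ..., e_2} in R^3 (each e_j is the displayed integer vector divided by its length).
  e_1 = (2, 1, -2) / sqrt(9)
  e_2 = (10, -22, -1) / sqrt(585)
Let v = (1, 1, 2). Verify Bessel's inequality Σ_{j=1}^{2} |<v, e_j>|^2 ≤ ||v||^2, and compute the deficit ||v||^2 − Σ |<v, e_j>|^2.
Σ |<v, e_j>|^2 = 29/65; ||v||^2 = 6; deficit = 361/65

Write each e_j = u_j / sqrt(<u_j, u_j>) where u_j is the displayed integer vector. Then <v, e_j> = <v, u_j> / sqrt(<u_j, u_j>), so |<v, e_j>|^2 = <v, u_j>^2 / <u_j, u_j>.
Coefficients: <v, e_1> = -1/sqrt(9), <v, e_2> = -14/sqrt(585).
Square and sum: Σ |<v, e_j>|^2 = 29/65.
Compute ||v||^2 = v·v = 6.
Deficit = 6 − 29/65 = 361/65 ≥ 0, confirming Bessel's inequality. (The deficit equals ||v − Σ <v,e_j> e_j||^2, the squared distance from v to span{e_j}.)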